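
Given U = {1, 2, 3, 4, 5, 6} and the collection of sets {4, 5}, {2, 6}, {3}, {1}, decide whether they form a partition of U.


A partition requires: (1) non-empty parts, (2) pairwise disjoint, (3) union = U
Parts: {4, 5}, {2, 6}, {3}, {1}
Union of parts: {1, 2, 3, 4, 5, 6}
U = {1, 2, 3, 4, 5, 6}
All non-empty? True
Pairwise disjoint? True
Covers U? True

Yes, valid partition


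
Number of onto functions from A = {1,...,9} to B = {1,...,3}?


n = |A| = 9, k = |B| = 3. Surjections via inclusion-exclusion:
S(n,k) = Σ(-1)^i × C(k,i) × (k-i)^n, i=0 to k
i=0: (-1)^0×C(3,0)×3^9 = 19683
i=1: (-1)^1×C(3,1)×2^9 = -1536
i=2: (-1)^2×C(3,2)×1^9 = 3
i=3: (-1)^3×C(3,3)×0^9 = 0
Total = 18150

Number of surjections = 18150


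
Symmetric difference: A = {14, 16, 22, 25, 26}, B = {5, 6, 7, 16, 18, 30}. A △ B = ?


A △ B = (A \ B) ∪ (B \ A) = elements in exactly one of A or B
A \ B = {14, 22, 25, 26}
B \ A = {5, 6, 7, 18, 30}
A △ B = {5, 6, 7, 14, 18, 22, 25, 26, 30}

A △ B = {5, 6, 7, 14, 18, 22, 25, 26, 30}


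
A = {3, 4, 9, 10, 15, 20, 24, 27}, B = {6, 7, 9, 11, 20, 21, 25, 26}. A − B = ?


A \ B = elements in A but not in B
A = {3, 4, 9, 10, 15, 20, 24, 27}
B = {6, 7, 9, 11, 20, 21, 25, 26}
Remove from A any elements in B
A \ B = {3, 4, 10, 15, 24, 27}

A \ B = {3, 4, 10, 15, 24, 27}


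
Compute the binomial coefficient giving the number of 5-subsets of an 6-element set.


C(n,k) = n! / (k!(n-k)!)
C(6,5) = 6! / (5!1!)
= 6

C(6,5) = 6


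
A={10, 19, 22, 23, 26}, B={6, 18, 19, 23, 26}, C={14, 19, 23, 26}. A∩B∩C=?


A ∩ B = {19, 23, 26}
(A ∩ B) ∩ C = {19, 23, 26}

A ∩ B ∩ C = {19, 23, 26}


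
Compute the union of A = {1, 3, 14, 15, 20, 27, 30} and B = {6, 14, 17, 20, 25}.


A ∪ B = all elements in A or B (or both)
A = {1, 3, 14, 15, 20, 27, 30}
B = {6, 14, 17, 20, 25}
A ∪ B = {1, 3, 6, 14, 15, 17, 20, 25, 27, 30}

A ∪ B = {1, 3, 6, 14, 15, 17, 20, 25, 27, 30}


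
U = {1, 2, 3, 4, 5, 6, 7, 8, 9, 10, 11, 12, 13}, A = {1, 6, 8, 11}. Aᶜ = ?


Aᶜ = U \ A = elements in U but not in A
U = {1, 2, 3, 4, 5, 6, 7, 8, 9, 10, 11, 12, 13}
A = {1, 6, 8, 11}
Aᶜ = {2, 3, 4, 5, 7, 9, 10, 12, 13}

Aᶜ = {2, 3, 4, 5, 7, 9, 10, 12, 13}


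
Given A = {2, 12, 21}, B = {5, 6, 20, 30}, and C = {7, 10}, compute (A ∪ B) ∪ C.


A ∪ B = {2, 5, 6, 12, 20, 21, 30}
(A ∪ B) ∪ C = {2, 5, 6, 7, 10, 12, 20, 21, 30}

A ∪ B ∪ C = {2, 5, 6, 7, 10, 12, 20, 21, 30}


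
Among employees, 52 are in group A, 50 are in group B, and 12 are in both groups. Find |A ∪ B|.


|A ∪ B| = |A| + |B| - |A ∩ B|
= 52 + 50 - 12
= 90

|A ∪ B| = 90


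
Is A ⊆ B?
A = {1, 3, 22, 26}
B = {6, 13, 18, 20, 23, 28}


A ⊆ B means every element of A is in B.
Elements in A not in B: {1, 3, 22, 26}
So A ⊄ B.

No, A ⊄ B


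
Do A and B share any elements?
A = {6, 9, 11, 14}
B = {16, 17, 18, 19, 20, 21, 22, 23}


Disjoint means A ∩ B = ∅.
A ∩ B = ∅
A ∩ B = ∅, so A and B are disjoint.

No — A and B share no elements (A ∩ B = ∅), so they are disjoint


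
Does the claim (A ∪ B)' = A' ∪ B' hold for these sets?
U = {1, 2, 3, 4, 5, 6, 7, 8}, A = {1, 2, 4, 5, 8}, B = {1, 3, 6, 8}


LHS: A ∪ B = {1, 2, 3, 4, 5, 6, 8}
(A ∪ B)' = U \ (A ∪ B) = {7}
A' = {3, 6, 7}, B' = {2, 4, 5, 7}
Claimed RHS: A' ∪ B' = {2, 3, 4, 5, 6, 7}
Identity is INVALID: LHS = {7} but the RHS claimed here equals {2, 3, 4, 5, 6, 7}. The correct form is (A ∪ B)' = A' ∩ B'.

Identity is invalid: (A ∪ B)' = {7} but A' ∪ B' = {2, 3, 4, 5, 6, 7}. The correct De Morgan law is (A ∪ B)' = A' ∩ B'.


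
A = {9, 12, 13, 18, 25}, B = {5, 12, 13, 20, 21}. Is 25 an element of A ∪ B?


A = {9, 12, 13, 18, 25}, B = {5, 12, 13, 20, 21}
A ∪ B = all elements in A or B
A ∪ B = {5, 9, 12, 13, 18, 20, 21, 25}
Checking if 25 ∈ A ∪ B
25 is in A ∪ B → True

25 ∈ A ∪ B


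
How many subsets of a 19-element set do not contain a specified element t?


Subsets of A avoiding t are subsets of A \ {t}, which has 18 elements.
Count = 2^(n-1) = 2^18
= 262144

Number of subsets avoiding t = 262144


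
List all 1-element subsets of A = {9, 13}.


|A| = 2, so A has C(2,1) = 2 subsets of size 1.
Enumerate by choosing 1 elements from A at a time:
{9}, {13}

1-element subsets (2 total): {9}, {13}


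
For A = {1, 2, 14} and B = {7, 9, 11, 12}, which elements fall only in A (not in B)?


A = {1, 2, 14}
B = {7, 9, 11, 12}
Region: only in A (not in B)
Elements: {1, 2, 14}

Elements only in A (not in B): {1, 2, 14}


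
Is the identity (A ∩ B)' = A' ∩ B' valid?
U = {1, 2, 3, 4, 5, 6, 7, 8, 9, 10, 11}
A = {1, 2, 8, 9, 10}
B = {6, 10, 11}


LHS: A ∩ B = {10}
(A ∩ B)' = U \ (A ∩ B) = {1, 2, 3, 4, 5, 6, 7, 8, 9, 11}
A' = {3, 4, 5, 6, 7, 11}, B' = {1, 2, 3, 4, 5, 7, 8, 9}
Claimed RHS: A' ∩ B' = {3, 4, 5, 7}
Identity is INVALID: LHS = {1, 2, 3, 4, 5, 6, 7, 8, 9, 11} but the RHS claimed here equals {3, 4, 5, 7}. The correct form is (A ∩ B)' = A' ∪ B'.

Identity is invalid: (A ∩ B)' = {1, 2, 3, 4, 5, 6, 7, 8, 9, 11} but A' ∩ B' = {3, 4, 5, 7}. The correct De Morgan law is (A ∩ B)' = A' ∪ B'.


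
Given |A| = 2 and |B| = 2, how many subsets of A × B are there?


A relation from A to B is any subset of A × B.
|A × B| = 2 × 2 = 4
# relations = 2^|A × B| = 2^4 = 16

Number of relations = 16


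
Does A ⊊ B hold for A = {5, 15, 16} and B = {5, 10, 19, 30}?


A ⊂ B requires: A ⊆ B AND A ≠ B.
A ⊆ B? No
A ⊄ B, so A is not a proper subset.

No, A is not a proper subset of B


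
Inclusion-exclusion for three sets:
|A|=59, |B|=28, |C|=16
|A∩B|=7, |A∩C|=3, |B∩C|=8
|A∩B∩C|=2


|A∪B∪C| = |A|+|B|+|C| - |A∩B|-|A∩C|-|B∩C| + |A∩B∩C|
= 59+28+16 - 7-3-8 + 2
= 103 - 18 + 2
= 87

|A ∪ B ∪ C| = 87


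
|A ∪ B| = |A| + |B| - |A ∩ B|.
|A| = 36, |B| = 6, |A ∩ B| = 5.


|A ∪ B| = |A| + |B| - |A ∩ B|
= 36 + 6 - 5
= 37

|A ∪ B| = 37


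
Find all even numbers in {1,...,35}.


Checking each candidate:
Condition: even numbers in {1,...,35}
Result = {2, 4, 6, 8, 10, 12, 14, 16, 18, 20, 22, 24, 26, 28, 30, 32, 34}

{2, 4, 6, 8, 10, 12, 14, 16, 18, 20, 22, 24, 26, 28, 30, 32, 34}


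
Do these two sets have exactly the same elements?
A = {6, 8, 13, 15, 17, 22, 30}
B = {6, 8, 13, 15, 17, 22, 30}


Two sets are equal iff they have exactly the same elements.
A = {6, 8, 13, 15, 17, 22, 30}
B = {6, 8, 13, 15, 17, 22, 30}
Same elements → A = B

Yes, A = B


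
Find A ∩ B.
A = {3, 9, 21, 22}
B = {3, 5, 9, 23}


A ∩ B = elements in both A and B
A = {3, 9, 21, 22}
B = {3, 5, 9, 23}
A ∩ B = {3, 9}

A ∩ B = {3, 9}


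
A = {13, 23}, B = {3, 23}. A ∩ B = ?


A ∩ B = elements in both A and B
A = {13, 23}
B = {3, 23}
A ∩ B = {23}

A ∩ B = {23}


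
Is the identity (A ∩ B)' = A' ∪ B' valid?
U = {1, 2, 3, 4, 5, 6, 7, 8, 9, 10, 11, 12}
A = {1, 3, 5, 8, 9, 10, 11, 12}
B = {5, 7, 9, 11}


LHS: A ∩ B = {5, 9, 11}
(A ∩ B)' = U \ (A ∩ B) = {1, 2, 3, 4, 6, 7, 8, 10, 12}
A' = {2, 4, 6, 7}, B' = {1, 2, 3, 4, 6, 8, 10, 12}
Claimed RHS: A' ∪ B' = {1, 2, 3, 4, 6, 7, 8, 10, 12}
Identity is VALID: LHS = RHS = {1, 2, 3, 4, 6, 7, 8, 10, 12} ✓

Identity is valid. (A ∩ B)' = A' ∪ B' = {1, 2, 3, 4, 6, 7, 8, 10, 12}


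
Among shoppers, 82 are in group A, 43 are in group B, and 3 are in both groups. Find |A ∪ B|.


|A ∪ B| = |A| + |B| - |A ∩ B|
= 82 + 43 - 3
= 122

|A ∪ B| = 122


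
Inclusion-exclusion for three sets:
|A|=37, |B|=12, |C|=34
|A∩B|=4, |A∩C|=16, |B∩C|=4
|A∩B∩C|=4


|A∪B∪C| = |A|+|B|+|C| - |A∩B|-|A∩C|-|B∩C| + |A∩B∩C|
= 37+12+34 - 4-16-4 + 4
= 83 - 24 + 4
= 63

|A ∪ B ∪ C| = 63


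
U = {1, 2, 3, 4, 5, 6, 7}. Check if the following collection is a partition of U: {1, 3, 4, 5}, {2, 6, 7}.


A partition requires: (1) non-empty parts, (2) pairwise disjoint, (3) union = U
Parts: {1, 3, 4, 5}, {2, 6, 7}
Union of parts: {1, 2, 3, 4, 5, 6, 7}
U = {1, 2, 3, 4, 5, 6, 7}
All non-empty? True
Pairwise disjoint? True
Covers U? True

Yes, valid partition


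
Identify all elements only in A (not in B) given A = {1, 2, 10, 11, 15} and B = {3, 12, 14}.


A = {1, 2, 10, 11, 15}
B = {3, 12, 14}
Region: only in A (not in B)
Elements: {1, 2, 10, 11, 15}

Elements only in A (not in B): {1, 2, 10, 11, 15}


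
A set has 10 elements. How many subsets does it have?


Number of subsets = 2^n
= 2^10
= 1024

|P(A)| = 1024


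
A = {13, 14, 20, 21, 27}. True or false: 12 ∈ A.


A = {13, 14, 20, 21, 27}
Checking if 12 is in A
12 is not in A → False

12 ∉ A


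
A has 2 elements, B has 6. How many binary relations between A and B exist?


A relation from A to B is any subset of A × B.
|A × B| = 2 × 6 = 12
# relations = 2^|A × B| = 2^12 = 4096

Number of relations = 4096


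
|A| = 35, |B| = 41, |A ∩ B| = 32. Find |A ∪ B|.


|A ∪ B| = |A| + |B| - |A ∩ B|
= 35 + 41 - 32
= 44

|A ∪ B| = 44


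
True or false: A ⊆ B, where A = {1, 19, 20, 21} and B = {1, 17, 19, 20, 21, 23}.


A ⊆ B means every element of A is in B.
All elements of A are in B.
So A ⊆ B.

Yes, A ⊆ B


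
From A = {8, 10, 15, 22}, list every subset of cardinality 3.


|A| = 4, so A has C(4,3) = 4 subsets of size 3.
Enumerate by choosing 3 elements from A at a time:
{8, 10, 15}, {8, 10, 22}, {8, 15, 22}, {10, 15, 22}

3-element subsets (4 total): {8, 10, 15}, {8, 10, 22}, {8, 15, 22}, {10, 15, 22}


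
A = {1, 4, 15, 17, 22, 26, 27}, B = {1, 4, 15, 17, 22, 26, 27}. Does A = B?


Two sets are equal iff they have exactly the same elements.
A = {1, 4, 15, 17, 22, 26, 27}
B = {1, 4, 15, 17, 22, 26, 27}
Same elements → A = B

Yes, A = B


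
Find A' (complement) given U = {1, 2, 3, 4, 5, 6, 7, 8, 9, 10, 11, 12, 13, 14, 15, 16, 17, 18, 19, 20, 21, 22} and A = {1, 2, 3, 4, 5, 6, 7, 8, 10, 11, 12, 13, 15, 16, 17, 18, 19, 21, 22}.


Aᶜ = U \ A = elements in U but not in A
U = {1, 2, 3, 4, 5, 6, 7, 8, 9, 10, 11, 12, 13, 14, 15, 16, 17, 18, 19, 20, 21, 22}
A = {1, 2, 3, 4, 5, 6, 7, 8, 10, 11, 12, 13, 15, 16, 17, 18, 19, 21, 22}
Aᶜ = {9, 14, 20}

Aᶜ = {9, 14, 20}


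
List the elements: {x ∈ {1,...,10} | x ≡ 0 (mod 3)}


Checking each candidate:
Condition: x in {1,...,10} with x ≡ 0 (mod 3)
Result = {3, 6, 9}

{3, 6, 9}


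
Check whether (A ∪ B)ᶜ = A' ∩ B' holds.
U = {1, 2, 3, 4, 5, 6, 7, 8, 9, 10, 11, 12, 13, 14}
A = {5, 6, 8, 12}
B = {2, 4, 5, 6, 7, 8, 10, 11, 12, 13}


LHS: A ∪ B = {2, 4, 5, 6, 7, 8, 10, 11, 12, 13}
(A ∪ B)' = U \ (A ∪ B) = {1, 3, 9, 14}
A' = {1, 2, 3, 4, 7, 9, 10, 11, 13, 14}, B' = {1, 3, 9, 14}
Claimed RHS: A' ∩ B' = {1, 3, 9, 14}
Identity is VALID: LHS = RHS = {1, 3, 9, 14} ✓

Identity is valid. (A ∪ B)' = A' ∩ B' = {1, 3, 9, 14}


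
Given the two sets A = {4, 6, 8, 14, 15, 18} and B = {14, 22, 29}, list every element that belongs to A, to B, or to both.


A ∪ B = all elements in A or B (or both)
A = {4, 6, 8, 14, 15, 18}
B = {14, 22, 29}
A ∪ B = {4, 6, 8, 14, 15, 18, 22, 29}

A ∪ B = {4, 6, 8, 14, 15, 18, 22, 29}


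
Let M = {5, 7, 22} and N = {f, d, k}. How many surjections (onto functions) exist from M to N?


n = |M| = 3, k = |N| = 3. Surjections via inclusion-exclusion:
S(n,k) = Σ(-1)^i × C(k,i) × (k-i)^n, i=0 to k
i=0: (-1)^0×C(3,0)×3^3 = 27
i=1: (-1)^1×C(3,1)×2^3 = -24
i=2: (-1)^2×C(3,2)×1^3 = 3
i=3: (-1)^3×C(3,3)×0^3 = 0
Total = 6

Number of surjections = 6


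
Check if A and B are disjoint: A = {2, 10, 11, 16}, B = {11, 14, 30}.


Disjoint means A ∩ B = ∅.
A ∩ B = {11}
A ∩ B ≠ ∅, so A and B are NOT disjoint.

No, A and B are not disjoint (A ∩ B = {11})


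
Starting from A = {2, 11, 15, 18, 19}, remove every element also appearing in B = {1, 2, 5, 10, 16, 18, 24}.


A \ B = elements in A but not in B
A = {2, 11, 15, 18, 19}
B = {1, 2, 5, 10, 16, 18, 24}
Remove from A any elements in B
A \ B = {11, 15, 19}

A \ B = {11, 15, 19}


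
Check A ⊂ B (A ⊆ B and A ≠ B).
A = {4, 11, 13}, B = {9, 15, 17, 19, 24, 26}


A ⊂ B requires: A ⊆ B AND A ≠ B.
A ⊆ B? No
A ⊄ B, so A is not a proper subset.

No, A is not a proper subset of B


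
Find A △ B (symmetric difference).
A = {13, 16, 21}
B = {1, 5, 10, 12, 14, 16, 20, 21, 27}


A △ B = (A \ B) ∪ (B \ A) = elements in exactly one of A or B
A \ B = {13}
B \ A = {1, 5, 10, 12, 14, 20, 27}
A △ B = {1, 5, 10, 12, 13, 14, 20, 27}

A △ B = {1, 5, 10, 12, 13, 14, 20, 27}


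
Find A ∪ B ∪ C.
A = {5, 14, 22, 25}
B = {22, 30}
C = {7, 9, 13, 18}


A ∪ B = {5, 14, 22, 25, 30}
(A ∪ B) ∪ C = {5, 7, 9, 13, 14, 18, 22, 25, 30}

A ∪ B ∪ C = {5, 7, 9, 13, 14, 18, 22, 25, 30}


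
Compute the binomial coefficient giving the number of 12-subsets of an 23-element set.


C(n,k) = n! / (k!(n-k)!)
C(23,12) = 23! / (12!11!)
= 1352078

C(23,12) = 1352078


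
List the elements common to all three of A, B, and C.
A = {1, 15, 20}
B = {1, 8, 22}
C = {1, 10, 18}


A ∩ B = {1}
(A ∩ B) ∩ C = {1}

A ∩ B ∩ C = {1}


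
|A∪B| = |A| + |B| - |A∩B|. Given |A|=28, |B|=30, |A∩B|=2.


|A ∪ B| = |A| + |B| - |A ∩ B|
= 28 + 30 - 2
= 56

|A ∪ B| = 56


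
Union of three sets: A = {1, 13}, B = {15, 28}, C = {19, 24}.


A ∪ B = {1, 13, 15, 28}
(A ∪ B) ∪ C = {1, 13, 15, 19, 24, 28}

A ∪ B ∪ C = {1, 13, 15, 19, 24, 28}


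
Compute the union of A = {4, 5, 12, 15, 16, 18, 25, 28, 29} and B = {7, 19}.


A ∪ B = all elements in A or B (or both)
A = {4, 5, 12, 15, 16, 18, 25, 28, 29}
B = {7, 19}
A ∪ B = {4, 5, 7, 12, 15, 16, 18, 19, 25, 28, 29}

A ∪ B = {4, 5, 7, 12, 15, 16, 18, 19, 25, 28, 29}


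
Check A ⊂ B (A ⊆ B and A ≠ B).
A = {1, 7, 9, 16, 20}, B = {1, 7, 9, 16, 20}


A ⊂ B requires: A ⊆ B AND A ≠ B.
A ⊆ B? Yes
A = B? Yes
A = B, so A is not a PROPER subset.

No, A is not a proper subset of B


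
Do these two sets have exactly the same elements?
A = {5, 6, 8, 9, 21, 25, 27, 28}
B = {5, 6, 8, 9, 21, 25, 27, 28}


Two sets are equal iff they have exactly the same elements.
A = {5, 6, 8, 9, 21, 25, 27, 28}
B = {5, 6, 8, 9, 21, 25, 27, 28}
Same elements → A = B

Yes, A = B


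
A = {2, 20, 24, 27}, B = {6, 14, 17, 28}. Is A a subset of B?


A ⊆ B means every element of A is in B.
Elements in A not in B: {2, 20, 24, 27}
So A ⊄ B.

No, A ⊄ B


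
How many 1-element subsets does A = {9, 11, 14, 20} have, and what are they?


|A| = 4, so A has C(4,1) = 4 subsets of size 1.
Enumerate by choosing 1 elements from A at a time:
{9}, {11}, {14}, {20}

1-element subsets (4 total): {9}, {11}, {14}, {20}


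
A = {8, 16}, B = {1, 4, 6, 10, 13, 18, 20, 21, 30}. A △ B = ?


A △ B = (A \ B) ∪ (B \ A) = elements in exactly one of A or B
A \ B = {8, 16}
B \ A = {1, 4, 6, 10, 13, 18, 20, 21, 30}
A △ B = {1, 4, 6, 8, 10, 13, 16, 18, 20, 21, 30}

A △ B = {1, 4, 6, 8, 10, 13, 16, 18, 20, 21, 30}


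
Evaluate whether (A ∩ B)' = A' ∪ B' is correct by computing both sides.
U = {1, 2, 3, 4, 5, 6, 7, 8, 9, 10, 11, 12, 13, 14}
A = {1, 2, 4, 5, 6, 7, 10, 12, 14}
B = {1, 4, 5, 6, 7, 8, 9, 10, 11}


LHS: A ∩ B = {1, 4, 5, 6, 7, 10}
(A ∩ B)' = U \ (A ∩ B) = {2, 3, 8, 9, 11, 12, 13, 14}
A' = {3, 8, 9, 11, 13}, B' = {2, 3, 12, 13, 14}
Claimed RHS: A' ∪ B' = {2, 3, 8, 9, 11, 12, 13, 14}
Identity is VALID: LHS = RHS = {2, 3, 8, 9, 11, 12, 13, 14} ✓

Identity is valid. (A ∩ B)' = A' ∪ B' = {2, 3, 8, 9, 11, 12, 13, 14}


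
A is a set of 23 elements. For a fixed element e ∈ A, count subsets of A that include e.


Subsets of A containing e correspond to subsets of A \ {e}, which has 22 elements.
Count = 2^(n-1) = 2^22
= 4194304

Number of subsets containing e = 4194304


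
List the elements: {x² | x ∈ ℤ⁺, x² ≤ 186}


Checking each candidate:
Condition: positive perfect squares ≤ 186
Result = {1, 4, 9, 16, 25, 36, 49, 64, 81, 100, 121, 144, 169}

{1, 4, 9, 16, 25, 36, 49, 64, 81, 100, 121, 144, 169}


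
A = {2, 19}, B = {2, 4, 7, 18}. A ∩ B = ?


A ∩ B = elements in both A and B
A = {2, 19}
B = {2, 4, 7, 18}
A ∩ B = {2}

A ∩ B = {2}


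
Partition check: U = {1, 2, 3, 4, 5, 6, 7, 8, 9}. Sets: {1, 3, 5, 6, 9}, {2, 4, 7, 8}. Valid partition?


A partition requires: (1) non-empty parts, (2) pairwise disjoint, (3) union = U
Parts: {1, 3, 5, 6, 9}, {2, 4, 7, 8}
Union of parts: {1, 2, 3, 4, 5, 6, 7, 8, 9}
U = {1, 2, 3, 4, 5, 6, 7, 8, 9}
All non-empty? True
Pairwise disjoint? True
Covers U? True

Yes, valid partition


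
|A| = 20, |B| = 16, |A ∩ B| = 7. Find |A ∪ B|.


|A ∪ B| = |A| + |B| - |A ∩ B|
= 20 + 16 - 7
= 29

|A ∪ B| = 29


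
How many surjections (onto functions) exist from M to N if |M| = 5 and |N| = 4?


n = |M| = 5, k = |N| = 4. Surjections via inclusion-exclusion:
S(n,k) = Σ(-1)^i × C(k,i) × (k-i)^n, i=0 to k
i=0: (-1)^0×C(4,0)×4^5 = 1024
i=1: (-1)^1×C(4,1)×3^5 = -972
i=2: (-1)^2×C(4,2)×2^5 = 192
i=3: (-1)^3×C(4,3)×1^5 = -4
i=4: (-1)^4×C(4,4)×0^5 = 0
Total = 240

Number of surjections = 240


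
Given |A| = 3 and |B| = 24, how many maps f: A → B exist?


Each of |A| = 3 inputs maps to any of |B| = 24 outputs.
# functions = |B|^|A| = 24^3
= 13824

Number of functions = 13824


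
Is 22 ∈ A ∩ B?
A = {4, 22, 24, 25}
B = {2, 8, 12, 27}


A = {4, 22, 24, 25}, B = {2, 8, 12, 27}
A ∩ B = elements in both A and B
A ∩ B = ∅
Checking if 22 ∈ A ∩ B
22 is not in A ∩ B → False

22 ∉ A ∩ B


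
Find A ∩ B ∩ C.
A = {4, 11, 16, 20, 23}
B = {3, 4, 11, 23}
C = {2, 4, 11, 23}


A ∩ B = {4, 11, 23}
(A ∩ B) ∩ C = {4, 11, 23}

A ∩ B ∩ C = {4, 11, 23}


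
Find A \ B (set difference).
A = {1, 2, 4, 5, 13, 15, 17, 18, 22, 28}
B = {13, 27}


A \ B = elements in A but not in B
A = {1, 2, 4, 5, 13, 15, 17, 18, 22, 28}
B = {13, 27}
Remove from A any elements in B
A \ B = {1, 2, 4, 5, 15, 17, 18, 22, 28}

A \ B = {1, 2, 4, 5, 15, 17, 18, 22, 28}


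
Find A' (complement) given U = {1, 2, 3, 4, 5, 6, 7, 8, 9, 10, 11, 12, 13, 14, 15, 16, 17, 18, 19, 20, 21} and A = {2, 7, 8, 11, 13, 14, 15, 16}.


Aᶜ = U \ A = elements in U but not in A
U = {1, 2, 3, 4, 5, 6, 7, 8, 9, 10, 11, 12, 13, 14, 15, 16, 17, 18, 19, 20, 21}
A = {2, 7, 8, 11, 13, 14, 15, 16}
Aᶜ = {1, 3, 4, 5, 6, 9, 10, 12, 17, 18, 19, 20, 21}

Aᶜ = {1, 3, 4, 5, 6, 9, 10, 12, 17, 18, 19, 20, 21}


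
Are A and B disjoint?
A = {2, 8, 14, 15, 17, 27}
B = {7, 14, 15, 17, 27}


Disjoint means A ∩ B = ∅.
A ∩ B = {14, 15, 17, 27}
A ∩ B ≠ ∅, so A and B are NOT disjoint.

No, A and B are not disjoint (A ∩ B = {14, 15, 17, 27})


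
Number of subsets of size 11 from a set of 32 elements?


C(n,k) = n! / (k!(n-k)!)
C(32,11) = 32! / (11!21!)
= 129024480

C(32,11) = 129024480


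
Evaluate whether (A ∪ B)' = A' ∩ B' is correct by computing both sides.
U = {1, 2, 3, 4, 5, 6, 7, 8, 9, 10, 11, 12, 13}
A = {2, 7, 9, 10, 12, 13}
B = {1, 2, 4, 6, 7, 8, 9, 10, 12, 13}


LHS: A ∪ B = {1, 2, 4, 6, 7, 8, 9, 10, 12, 13}
(A ∪ B)' = U \ (A ∪ B) = {3, 5, 11}
A' = {1, 3, 4, 5, 6, 8, 11}, B' = {3, 5, 11}
Claimed RHS: A' ∩ B' = {3, 5, 11}
Identity is VALID: LHS = RHS = {3, 5, 11} ✓

Identity is valid. (A ∪ B)' = A' ∩ B' = {3, 5, 11}


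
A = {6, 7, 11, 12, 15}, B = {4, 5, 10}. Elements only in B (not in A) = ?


A = {6, 7, 11, 12, 15}
B = {4, 5, 10}
Region: only in B (not in A)
Elements: {4, 5, 10}

Elements only in B (not in A): {4, 5, 10}


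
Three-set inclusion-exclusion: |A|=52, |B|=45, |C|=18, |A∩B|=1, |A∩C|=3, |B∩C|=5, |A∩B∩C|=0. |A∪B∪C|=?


|A∪B∪C| = |A|+|B|+|C| - |A∩B|-|A∩C|-|B∩C| + |A∩B∩C|
= 52+45+18 - 1-3-5 + 0
= 115 - 9 + 0
= 106

|A ∪ B ∪ C| = 106


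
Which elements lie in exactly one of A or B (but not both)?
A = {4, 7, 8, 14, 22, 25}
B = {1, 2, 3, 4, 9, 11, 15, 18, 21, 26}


A △ B = (A \ B) ∪ (B \ A) = elements in exactly one of A or B
A \ B = {7, 8, 14, 22, 25}
B \ A = {1, 2, 3, 9, 11, 15, 18, 21, 26}
A △ B = {1, 2, 3, 7, 8, 9, 11, 14, 15, 18, 21, 22, 25, 26}

A △ B = {1, 2, 3, 7, 8, 9, 11, 14, 15, 18, 21, 22, 25, 26}


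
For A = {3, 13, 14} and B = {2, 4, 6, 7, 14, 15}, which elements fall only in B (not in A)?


A = {3, 13, 14}
B = {2, 4, 6, 7, 14, 15}
Region: only in B (not in A)
Elements: {2, 4, 6, 7, 15}

Elements only in B (not in A): {2, 4, 6, 7, 15}


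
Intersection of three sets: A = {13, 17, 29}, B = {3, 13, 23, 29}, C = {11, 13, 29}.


A ∩ B = {13, 29}
(A ∩ B) ∩ C = {13, 29}

A ∩ B ∩ C = {13, 29}


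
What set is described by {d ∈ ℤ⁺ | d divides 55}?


Checking each candidate:
Condition: positive divisors of 55
Result = {1, 5, 11, 55}

{1, 5, 11, 55}


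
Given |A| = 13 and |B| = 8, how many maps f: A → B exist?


Each of |A| = 13 inputs maps to any of |B| = 8 outputs.
# functions = |B|^|A| = 8^13
= 549755813888

Number of functions = 549755813888


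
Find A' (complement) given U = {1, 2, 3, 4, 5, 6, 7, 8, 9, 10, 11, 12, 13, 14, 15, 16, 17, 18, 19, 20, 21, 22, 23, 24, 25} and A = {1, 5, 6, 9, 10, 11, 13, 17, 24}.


Aᶜ = U \ A = elements in U but not in A
U = {1, 2, 3, 4, 5, 6, 7, 8, 9, 10, 11, 12, 13, 14, 15, 16, 17, 18, 19, 20, 21, 22, 23, 24, 25}
A = {1, 5, 6, 9, 10, 11, 13, 17, 24}
Aᶜ = {2, 3, 4, 7, 8, 12, 14, 15, 16, 18, 19, 20, 21, 22, 23, 25}

Aᶜ = {2, 3, 4, 7, 8, 12, 14, 15, 16, 18, 19, 20, 21, 22, 23, 25}


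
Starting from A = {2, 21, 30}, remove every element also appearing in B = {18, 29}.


A \ B = elements in A but not in B
A = {2, 21, 30}
B = {18, 29}
Remove from A any elements in B
A \ B = {2, 21, 30}

A \ B = {2, 21, 30}


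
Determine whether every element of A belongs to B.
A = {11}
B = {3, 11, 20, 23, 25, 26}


A ⊆ B means every element of A is in B.
All elements of A are in B.
So A ⊆ B.

Yes, A ⊆ B


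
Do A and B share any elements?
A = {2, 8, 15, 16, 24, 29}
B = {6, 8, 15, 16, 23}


Disjoint means A ∩ B = ∅.
A ∩ B = {8, 15, 16}
A ∩ B ≠ ∅, so A and B are NOT disjoint.

Yes — A and B share the element(s) of A ∩ B = {8, 15, 16}, so they are not disjoint


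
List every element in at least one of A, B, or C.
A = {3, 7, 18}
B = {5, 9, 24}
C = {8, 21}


A ∪ B = {3, 5, 7, 9, 18, 24}
(A ∪ B) ∪ C = {3, 5, 7, 8, 9, 18, 21, 24}

A ∪ B ∪ C = {3, 5, 7, 8, 9, 18, 21, 24}


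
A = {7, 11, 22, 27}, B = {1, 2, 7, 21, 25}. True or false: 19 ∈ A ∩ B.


A = {7, 11, 22, 27}, B = {1, 2, 7, 21, 25}
A ∩ B = elements in both A and B
A ∩ B = {7}
Checking if 19 ∈ A ∩ B
19 is not in A ∩ B → False

19 ∉ A ∩ B


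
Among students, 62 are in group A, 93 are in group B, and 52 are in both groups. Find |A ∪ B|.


|A ∪ B| = |A| + |B| - |A ∩ B|
= 62 + 93 - 52
= 103

|A ∪ B| = 103


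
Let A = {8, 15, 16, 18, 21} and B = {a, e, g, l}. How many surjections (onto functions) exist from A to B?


n = |A| = 5, k = |B| = 4. Surjections via inclusion-exclusion:
S(n,k) = Σ(-1)^i × C(k,i) × (k-i)^n, i=0 to k
i=0: (-1)^0×C(4,0)×4^5 = 1024
i=1: (-1)^1×C(4,1)×3^5 = -972
i=2: (-1)^2×C(4,2)×2^5 = 192
i=3: (-1)^3×C(4,3)×1^5 = -4
i=4: (-1)^4×C(4,4)×0^5 = 0
Total = 240

Number of surjections = 240


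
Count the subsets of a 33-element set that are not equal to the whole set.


Total subsets = 2^n = 2^33 = 8589934592
Proper subsets exclude the set itself: 2^n - 1
= 8589934592 - 1
= 8589934591

Number of proper subsets = 8589934591


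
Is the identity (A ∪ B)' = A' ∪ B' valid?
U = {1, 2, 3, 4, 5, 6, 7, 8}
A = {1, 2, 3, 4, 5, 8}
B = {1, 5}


LHS: A ∪ B = {1, 2, 3, 4, 5, 8}
(A ∪ B)' = U \ (A ∪ B) = {6, 7}
A' = {6, 7}, B' = {2, 3, 4, 6, 7, 8}
Claimed RHS: A' ∪ B' = {2, 3, 4, 6, 7, 8}
Identity is INVALID: LHS = {6, 7} but the RHS claimed here equals {2, 3, 4, 6, 7, 8}. The correct form is (A ∪ B)' = A' ∩ B'.

Identity is invalid: (A ∪ B)' = {6, 7} but A' ∪ B' = {2, 3, 4, 6, 7, 8}. The correct De Morgan law is (A ∪ B)' = A' ∩ B'.


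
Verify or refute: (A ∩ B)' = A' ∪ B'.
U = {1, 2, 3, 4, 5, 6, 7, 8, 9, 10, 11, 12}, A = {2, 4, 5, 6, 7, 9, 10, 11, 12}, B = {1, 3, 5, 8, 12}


LHS: A ∩ B = {5, 12}
(A ∩ B)' = U \ (A ∩ B) = {1, 2, 3, 4, 6, 7, 8, 9, 10, 11}
A' = {1, 3, 8}, B' = {2, 4, 6, 7, 9, 10, 11}
Claimed RHS: A' ∪ B' = {1, 2, 3, 4, 6, 7, 8, 9, 10, 11}
Identity is VALID: LHS = RHS = {1, 2, 3, 4, 6, 7, 8, 9, 10, 11} ✓

Identity is valid. (A ∩ B)' = A' ∪ B' = {1, 2, 3, 4, 6, 7, 8, 9, 10, 11}


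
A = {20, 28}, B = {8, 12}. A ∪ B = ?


A ∪ B = all elements in A or B (or both)
A = {20, 28}
B = {8, 12}
A ∪ B = {8, 12, 20, 28}

A ∪ B = {8, 12, 20, 28}


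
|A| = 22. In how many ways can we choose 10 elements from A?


C(n,k) = n! / (k!(n-k)!)
C(22,10) = 22! / (10!12!)
= 646646

C(22,10) = 646646


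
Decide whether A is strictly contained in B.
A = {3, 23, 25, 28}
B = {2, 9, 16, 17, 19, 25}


A ⊂ B requires: A ⊆ B AND A ≠ B.
A ⊆ B? No
A ⊄ B, so A is not a proper subset.

No, A is not a proper subset of B


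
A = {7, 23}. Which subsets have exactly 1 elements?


|A| = 2, so A has C(2,1) = 2 subsets of size 1.
Enumerate by choosing 1 elements from A at a time:
{7}, {23}

1-element subsets (2 total): {7}, {23}


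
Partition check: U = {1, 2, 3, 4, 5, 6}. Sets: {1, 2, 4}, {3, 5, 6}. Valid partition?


A partition requires: (1) non-empty parts, (2) pairwise disjoint, (3) union = U
Parts: {1, 2, 4}, {3, 5, 6}
Union of parts: {1, 2, 3, 4, 5, 6}
U = {1, 2, 3, 4, 5, 6}
All non-empty? True
Pairwise disjoint? True
Covers U? True

Yes, valid partition


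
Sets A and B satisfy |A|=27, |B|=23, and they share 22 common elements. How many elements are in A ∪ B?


|A ∪ B| = |A| + |B| - |A ∩ B|
= 27 + 23 - 22
= 28

|A ∪ B| = 28


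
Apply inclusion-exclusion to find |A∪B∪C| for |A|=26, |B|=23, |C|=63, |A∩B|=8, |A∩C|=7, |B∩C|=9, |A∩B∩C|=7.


|A∪B∪C| = |A|+|B|+|C| - |A∩B|-|A∩C|-|B∩C| + |A∩B∩C|
= 26+23+63 - 8-7-9 + 7
= 112 - 24 + 7
= 95

|A ∪ B ∪ C| = 95


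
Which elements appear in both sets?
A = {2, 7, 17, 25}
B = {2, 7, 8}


A ∩ B = elements in both A and B
A = {2, 7, 17, 25}
B = {2, 7, 8}
A ∩ B = {2, 7}

A ∩ B = {2, 7}


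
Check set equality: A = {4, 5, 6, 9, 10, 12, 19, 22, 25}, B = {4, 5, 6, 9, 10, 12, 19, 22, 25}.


Two sets are equal iff they have exactly the same elements.
A = {4, 5, 6, 9, 10, 12, 19, 22, 25}
B = {4, 5, 6, 9, 10, 12, 19, 22, 25}
Same elements → A = B

Yes, A = B


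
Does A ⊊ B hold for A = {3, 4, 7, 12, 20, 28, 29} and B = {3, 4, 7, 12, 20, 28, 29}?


A ⊂ B requires: A ⊆ B AND A ≠ B.
A ⊆ B? Yes
A = B? Yes
A = B, so A is not a PROPER subset.

No, A is not a proper subset of B


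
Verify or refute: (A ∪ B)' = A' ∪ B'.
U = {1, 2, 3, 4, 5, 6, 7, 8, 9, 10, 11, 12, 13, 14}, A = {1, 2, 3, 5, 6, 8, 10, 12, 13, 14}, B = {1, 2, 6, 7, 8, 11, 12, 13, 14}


LHS: A ∪ B = {1, 2, 3, 5, 6, 7, 8, 10, 11, 12, 13, 14}
(A ∪ B)' = U \ (A ∪ B) = {4, 9}
A' = {4, 7, 9, 11}, B' = {3, 4, 5, 9, 10}
Claimed RHS: A' ∪ B' = {3, 4, 5, 7, 9, 10, 11}
Identity is INVALID: LHS = {4, 9} but the RHS claimed here equals {3, 4, 5, 7, 9, 10, 11}. The correct form is (A ∪ B)' = A' ∩ B'.

Identity is invalid: (A ∪ B)' = {4, 9} but A' ∪ B' = {3, 4, 5, 7, 9, 10, 11}. The correct De Morgan law is (A ∪ B)' = A' ∩ B'.


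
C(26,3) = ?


C(n,k) = n! / (k!(n-k)!)
C(26,3) = 26! / (3!23!)
= 2600

C(26,3) = 2600


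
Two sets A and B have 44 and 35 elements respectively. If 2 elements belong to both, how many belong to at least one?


|A ∪ B| = |A| + |B| - |A ∩ B|
= 44 + 35 - 2
= 77

|A ∪ B| = 77


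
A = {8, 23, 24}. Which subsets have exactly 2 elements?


|A| = 3, so A has C(3,2) = 3 subsets of size 2.
Enumerate by choosing 2 elements from A at a time:
{8, 23}, {8, 24}, {23, 24}

2-element subsets (3 total): {8, 23}, {8, 24}, {23, 24}


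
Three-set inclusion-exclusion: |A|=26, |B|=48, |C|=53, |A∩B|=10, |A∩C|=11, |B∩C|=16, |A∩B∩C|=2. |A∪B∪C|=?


|A∪B∪C| = |A|+|B|+|C| - |A∩B|-|A∩C|-|B∩C| + |A∩B∩C|
= 26+48+53 - 10-11-16 + 2
= 127 - 37 + 2
= 92

|A ∪ B ∪ C| = 92


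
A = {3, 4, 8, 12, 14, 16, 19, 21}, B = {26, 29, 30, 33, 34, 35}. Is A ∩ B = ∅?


Disjoint means A ∩ B = ∅.
A ∩ B = ∅
A ∩ B = ∅, so A and B are disjoint.

Yes, A and B are disjoint


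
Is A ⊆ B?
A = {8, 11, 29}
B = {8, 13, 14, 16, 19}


A ⊆ B means every element of A is in B.
Elements in A not in B: {11, 29}
So A ⊄ B.

No, A ⊄ B


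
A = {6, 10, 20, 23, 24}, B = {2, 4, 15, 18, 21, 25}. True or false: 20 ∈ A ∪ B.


A = {6, 10, 20, 23, 24}, B = {2, 4, 15, 18, 21, 25}
A ∪ B = all elements in A or B
A ∪ B = {2, 4, 6, 10, 15, 18, 20, 21, 23, 24, 25}
Checking if 20 ∈ A ∪ B
20 is in A ∪ B → True

20 ∈ A ∪ B


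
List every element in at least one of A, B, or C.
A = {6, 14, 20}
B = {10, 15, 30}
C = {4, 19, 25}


A ∪ B = {6, 10, 14, 15, 20, 30}
(A ∪ B) ∪ C = {4, 6, 10, 14, 15, 19, 20, 25, 30}

A ∪ B ∪ C = {4, 6, 10, 14, 15, 19, 20, 25, 30}


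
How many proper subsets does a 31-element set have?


Total subsets = 2^n = 2^31 = 2147483648
Proper subsets exclude the set itself: 2^n - 1
= 2147483648 - 1
= 2147483647

Number of proper subsets = 2147483647


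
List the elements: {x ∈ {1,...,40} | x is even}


Checking each candidate:
Condition: even numbers in {1,...,40}
Result = {2, 4, 6, 8, 10, 12, 14, 16, 18, 20, 22, 24, 26, 28, 30, 32, 34, 36, 38, 40}

{2, 4, 6, 8, 10, 12, 14, 16, 18, 20, 22, 24, 26, 28, 30, 32, 34, 36, 38, 40}


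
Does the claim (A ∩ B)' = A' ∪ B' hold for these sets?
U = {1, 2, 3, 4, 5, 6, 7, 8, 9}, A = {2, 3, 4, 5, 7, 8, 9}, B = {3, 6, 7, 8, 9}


LHS: A ∩ B = {3, 7, 8, 9}
(A ∩ B)' = U \ (A ∩ B) = {1, 2, 4, 5, 6}
A' = {1, 6}, B' = {1, 2, 4, 5}
Claimed RHS: A' ∪ B' = {1, 2, 4, 5, 6}
Identity is VALID: LHS = RHS = {1, 2, 4, 5, 6} ✓

Identity is valid. (A ∩ B)' = A' ∪ B' = {1, 2, 4, 5, 6}


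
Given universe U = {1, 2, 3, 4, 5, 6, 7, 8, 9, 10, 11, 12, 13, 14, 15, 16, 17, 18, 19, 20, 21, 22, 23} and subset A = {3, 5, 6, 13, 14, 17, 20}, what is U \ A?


Aᶜ = U \ A = elements in U but not in A
U = {1, 2, 3, 4, 5, 6, 7, 8, 9, 10, 11, 12, 13, 14, 15, 16, 17, 18, 19, 20, 21, 22, 23}
A = {3, 5, 6, 13, 14, 17, 20}
Aᶜ = {1, 2, 4, 7, 8, 9, 10, 11, 12, 15, 16, 18, 19, 21, 22, 23}

Aᶜ = {1, 2, 4, 7, 8, 9, 10, 11, 12, 15, 16, 18, 19, 21, 22, 23}


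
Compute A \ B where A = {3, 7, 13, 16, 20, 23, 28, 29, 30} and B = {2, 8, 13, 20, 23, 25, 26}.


A \ B = elements in A but not in B
A = {3, 7, 13, 16, 20, 23, 28, 29, 30}
B = {2, 8, 13, 20, 23, 25, 26}
Remove from A any elements in B
A \ B = {3, 7, 16, 28, 29, 30}

A \ B = {3, 7, 16, 28, 29, 30}


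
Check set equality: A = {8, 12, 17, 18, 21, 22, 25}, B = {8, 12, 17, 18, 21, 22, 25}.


Two sets are equal iff they have exactly the same elements.
A = {8, 12, 17, 18, 21, 22, 25}
B = {8, 12, 17, 18, 21, 22, 25}
Same elements → A = B

Yes, A = B


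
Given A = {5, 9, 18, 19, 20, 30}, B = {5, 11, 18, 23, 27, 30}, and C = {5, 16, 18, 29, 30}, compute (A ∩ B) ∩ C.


A ∩ B = {5, 18, 30}
(A ∩ B) ∩ C = {5, 18, 30}

A ∩ B ∩ C = {5, 18, 30}


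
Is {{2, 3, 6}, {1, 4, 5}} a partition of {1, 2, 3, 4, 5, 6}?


A partition requires: (1) non-empty parts, (2) pairwise disjoint, (3) union = U
Parts: {2, 3, 6}, {1, 4, 5}
Union of parts: {1, 2, 3, 4, 5, 6}
U = {1, 2, 3, 4, 5, 6}
All non-empty? True
Pairwise disjoint? True
Covers U? True

Yes, valid partition


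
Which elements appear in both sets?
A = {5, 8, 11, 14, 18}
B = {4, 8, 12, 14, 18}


A ∩ B = elements in both A and B
A = {5, 8, 11, 14, 18}
B = {4, 8, 12, 14, 18}
A ∩ B = {8, 14, 18}

A ∩ B = {8, 14, 18}


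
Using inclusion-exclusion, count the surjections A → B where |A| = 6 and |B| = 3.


n = |A| = 6, k = |B| = 3. Surjections via inclusion-exclusion:
S(n,k) = Σ(-1)^i × C(k,i) × (k-i)^n, i=0 to k
i=0: (-1)^0×C(3,0)×3^6 = 729
i=1: (-1)^1×C(3,1)×2^6 = -192
i=2: (-1)^2×C(3,2)×1^6 = 3
i=3: (-1)^3×C(3,3)×0^6 = 0
Total = 540

Number of surjections = 540


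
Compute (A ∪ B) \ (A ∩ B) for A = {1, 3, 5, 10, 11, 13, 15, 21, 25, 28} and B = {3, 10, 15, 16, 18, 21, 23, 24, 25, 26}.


A △ B = (A \ B) ∪ (B \ A) = elements in exactly one of A or B
A \ B = {1, 5, 11, 13, 28}
B \ A = {16, 18, 23, 24, 26}
A △ B = {1, 5, 11, 13, 16, 18, 23, 24, 26, 28}

A △ B = {1, 5, 11, 13, 16, 18, 23, 24, 26, 28}


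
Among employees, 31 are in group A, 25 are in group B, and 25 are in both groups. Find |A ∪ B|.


|A ∪ B| = |A| + |B| - |A ∩ B|
= 31 + 25 - 25
= 31

|A ∪ B| = 31


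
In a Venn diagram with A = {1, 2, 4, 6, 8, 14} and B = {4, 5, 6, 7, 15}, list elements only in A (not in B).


A = {1, 2, 4, 6, 8, 14}
B = {4, 5, 6, 7, 15}
Region: only in A (not in B)
Elements: {1, 2, 8, 14}

Elements only in A (not in B): {1, 2, 8, 14}


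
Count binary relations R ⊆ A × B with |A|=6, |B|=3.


A relation from A to B is any subset of A × B.
|A × B| = 6 × 3 = 18
# relations = 2^|A × B| = 2^18 = 262144

Number of relations = 262144


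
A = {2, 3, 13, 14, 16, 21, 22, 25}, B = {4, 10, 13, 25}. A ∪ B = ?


A ∪ B = all elements in A or B (or both)
A = {2, 3, 13, 14, 16, 21, 22, 25}
B = {4, 10, 13, 25}
A ∪ B = {2, 3, 4, 10, 13, 14, 16, 21, 22, 25}

A ∪ B = {2, 3, 4, 10, 13, 14, 16, 21, 22, 25}


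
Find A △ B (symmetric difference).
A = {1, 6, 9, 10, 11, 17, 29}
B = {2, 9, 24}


A △ B = (A \ B) ∪ (B \ A) = elements in exactly one of A or B
A \ B = {1, 6, 10, 11, 17, 29}
B \ A = {2, 24}
A △ B = {1, 2, 6, 10, 11, 17, 24, 29}

A △ B = {1, 2, 6, 10, 11, 17, 24, 29}


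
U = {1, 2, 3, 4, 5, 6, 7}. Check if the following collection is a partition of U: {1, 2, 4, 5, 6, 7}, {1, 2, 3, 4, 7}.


A partition requires: (1) non-empty parts, (2) pairwise disjoint, (3) union = U
Parts: {1, 2, 4, 5, 6, 7}, {1, 2, 3, 4, 7}
Union of parts: {1, 2, 3, 4, 5, 6, 7}
U = {1, 2, 3, 4, 5, 6, 7}
All non-empty? True
Pairwise disjoint? False
Covers U? True

No, not a valid partition


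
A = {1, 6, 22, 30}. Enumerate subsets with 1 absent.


A subset of A that omits 1 is a subset of A \ {1}, so there are 2^(n-1) = 2^3 = 8 of them.
Subsets excluding 1: ∅, {6}, {22}, {30}, {6, 22}, {6, 30}, {22, 30}, {6, 22, 30}

Subsets excluding 1 (8 total): ∅, {6}, {22}, {30}, {6, 22}, {6, 30}, {22, 30}, {6, 22, 30}


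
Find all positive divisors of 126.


Checking each candidate:
Condition: positive divisors of 126
Result = {1, 2, 3, 6, 7, 9, 14, 18, 21, 42, 63, 126}

{1, 2, 3, 6, 7, 9, 14, 18, 21, 42, 63, 126}


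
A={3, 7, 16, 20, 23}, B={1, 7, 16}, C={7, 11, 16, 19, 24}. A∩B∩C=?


A ∩ B = {7, 16}
(A ∩ B) ∩ C = {7, 16}

A ∩ B ∩ C = {7, 16}


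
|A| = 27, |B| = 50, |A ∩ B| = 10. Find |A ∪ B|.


|A ∪ B| = |A| + |B| - |A ∩ B|
= 27 + 50 - 10
= 67

|A ∪ B| = 67


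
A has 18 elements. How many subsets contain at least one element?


Total subsets = 2^n = 2^18 = 262144
Non-empty subsets exclude the empty set: 2^n - 1
= 262144 - 1
= 262143

Number of non-empty subsets = 262143


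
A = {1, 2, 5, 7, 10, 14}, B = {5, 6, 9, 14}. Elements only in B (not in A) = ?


A = {1, 2, 5, 7, 10, 14}
B = {5, 6, 9, 14}
Region: only in B (not in A)
Elements: {6, 9}

Elements only in B (not in A): {6, 9}


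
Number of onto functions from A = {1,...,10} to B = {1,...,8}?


n = |A| = 10, k = |B| = 8. Surjections via inclusion-exclusion:
S(n,k) = Σ(-1)^i × C(k,i) × (k-i)^n, i=0 to k
i=0: (-1)^0×C(8,0)×8^10 = 1073741824
i=1: (-1)^1×C(8,1)×7^10 = -2259801992
i=2: (-1)^2×C(8,2)×6^10 = 1693052928
i=3: (-1)^3×C(8,3)×5^10 = -546875000
i=4: (-1)^4×C(8,4)×4^10 = 73400320
i=5: (-1)^5×C(8,5)×3^10 = -3306744
i=6: (-1)^6×C(8,6)×2^10 = 28672
i=7: (-1)^7×C(8,7)×1^10 = -8
i=8: (-1)^8×C(8,8)×0^10 = 0
Total = 30240000

Number of surjections = 30240000


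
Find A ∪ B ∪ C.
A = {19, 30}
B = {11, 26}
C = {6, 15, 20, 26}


A ∪ B = {11, 19, 26, 30}
(A ∪ B) ∪ C = {6, 11, 15, 19, 20, 26, 30}

A ∪ B ∪ C = {6, 11, 15, 19, 20, 26, 30}


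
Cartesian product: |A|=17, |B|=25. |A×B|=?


|A × B| = |A| × |B|
= 17 × 25
= 425

|A × B| = 425


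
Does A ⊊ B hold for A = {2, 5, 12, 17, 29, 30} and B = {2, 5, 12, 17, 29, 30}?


A ⊂ B requires: A ⊆ B AND A ≠ B.
A ⊆ B? Yes
A = B? Yes
A = B, so A is not a PROPER subset.

No, A is not a proper subset of B


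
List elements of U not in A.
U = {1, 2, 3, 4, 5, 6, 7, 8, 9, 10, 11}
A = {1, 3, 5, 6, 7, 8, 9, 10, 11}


Aᶜ = U \ A = elements in U but not in A
U = {1, 2, 3, 4, 5, 6, 7, 8, 9, 10, 11}
A = {1, 3, 5, 6, 7, 8, 9, 10, 11}
Aᶜ = {2, 4}

Aᶜ = {2, 4}


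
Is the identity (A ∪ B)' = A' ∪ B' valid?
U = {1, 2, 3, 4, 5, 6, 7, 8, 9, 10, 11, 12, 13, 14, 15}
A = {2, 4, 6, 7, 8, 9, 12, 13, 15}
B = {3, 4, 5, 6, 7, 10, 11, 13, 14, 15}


LHS: A ∪ B = {2, 3, 4, 5, 6, 7, 8, 9, 10, 11, 12, 13, 14, 15}
(A ∪ B)' = U \ (A ∪ B) = {1}
A' = {1, 3, 5, 10, 11, 14}, B' = {1, 2, 8, 9, 12}
Claimed RHS: A' ∪ B' = {1, 2, 3, 5, 8, 9, 10, 11, 12, 14}
Identity is INVALID: LHS = {1} but the RHS claimed here equals {1, 2, 3, 5, 8, 9, 10, 11, 12, 14}. The correct form is (A ∪ B)' = A' ∩ B'.

Identity is invalid: (A ∪ B)' = {1} but A' ∪ B' = {1, 2, 3, 5, 8, 9, 10, 11, 12, 14}. The correct De Morgan law is (A ∪ B)' = A' ∩ B'.


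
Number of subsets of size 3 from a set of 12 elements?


C(n,k) = n! / (k!(n-k)!)
C(12,3) = 12! / (3!9!)
= 220

C(12,3) = 220


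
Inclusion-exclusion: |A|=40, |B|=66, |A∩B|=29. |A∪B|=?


|A ∪ B| = |A| + |B| - |A ∩ B|
= 40 + 66 - 29
= 77

|A ∪ B| = 77


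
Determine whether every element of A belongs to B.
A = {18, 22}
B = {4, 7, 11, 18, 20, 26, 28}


A ⊆ B means every element of A is in B.
Elements in A not in B: {22}
So A ⊄ B.

No, A ⊄ B


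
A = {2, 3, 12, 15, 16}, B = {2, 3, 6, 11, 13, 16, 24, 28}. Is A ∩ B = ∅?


Disjoint means A ∩ B = ∅.
A ∩ B = {2, 3, 16}
A ∩ B ≠ ∅, so A and B are NOT disjoint.

No, A and B are not disjoint (A ∩ B = {2, 3, 16})


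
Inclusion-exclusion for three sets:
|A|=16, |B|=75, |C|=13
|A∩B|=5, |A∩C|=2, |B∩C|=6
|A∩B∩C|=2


|A∪B∪C| = |A|+|B|+|C| - |A∩B|-|A∩C|-|B∩C| + |A∩B∩C|
= 16+75+13 - 5-2-6 + 2
= 104 - 13 + 2
= 93

|A ∪ B ∪ C| = 93


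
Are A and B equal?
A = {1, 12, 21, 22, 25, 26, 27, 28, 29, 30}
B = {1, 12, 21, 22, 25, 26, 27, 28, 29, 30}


Two sets are equal iff they have exactly the same elements.
A = {1, 12, 21, 22, 25, 26, 27, 28, 29, 30}
B = {1, 12, 21, 22, 25, 26, 27, 28, 29, 30}
Same elements → A = B

Yes, A = B


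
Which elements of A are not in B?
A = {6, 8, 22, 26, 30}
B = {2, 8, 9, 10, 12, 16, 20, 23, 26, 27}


A \ B = elements in A but not in B
A = {6, 8, 22, 26, 30}
B = {2, 8, 9, 10, 12, 16, 20, 23, 26, 27}
Remove from A any elements in B
A \ B = {6, 22, 30}

A \ B = {6, 22, 30}


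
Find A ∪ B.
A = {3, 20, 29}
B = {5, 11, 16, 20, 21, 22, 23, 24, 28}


A ∪ B = all elements in A or B (or both)
A = {3, 20, 29}
B = {5, 11, 16, 20, 21, 22, 23, 24, 28}
A ∪ B = {3, 5, 11, 16, 20, 21, 22, 23, 24, 28, 29}

A ∪ B = {3, 5, 11, 16, 20, 21, 22, 23, 24, 28, 29}


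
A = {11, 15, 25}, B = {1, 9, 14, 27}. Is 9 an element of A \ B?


A = {11, 15, 25}, B = {1, 9, 14, 27}
A \ B = elements in A but not in B
A \ B = {11, 15, 25}
Checking if 9 ∈ A \ B
9 is not in A \ B → False

9 ∉ A \ B


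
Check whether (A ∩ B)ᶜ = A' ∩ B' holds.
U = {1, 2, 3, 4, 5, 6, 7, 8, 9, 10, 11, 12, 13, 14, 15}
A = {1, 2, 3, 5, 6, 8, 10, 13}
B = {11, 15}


LHS: A ∩ B = ∅
(A ∩ B)' = U \ (A ∩ B) = {1, 2, 3, 4, 5, 6, 7, 8, 9, 10, 11, 12, 13, 14, 15}
A' = {4, 7, 9, 11, 12, 14, 15}, B' = {1, 2, 3, 4, 5, 6, 7, 8, 9, 10, 12, 13, 14}
Claimed RHS: A' ∩ B' = {4, 7, 9, 12, 14}
Identity is INVALID: LHS = {1, 2, 3, 4, 5, 6, 7, 8, 9, 10, 11, 12, 13, 14, 15} but the RHS claimed here equals {4, 7, 9, 12, 14}. The correct form is (A ∩ B)' = A' ∪ B'.

Identity is invalid: (A ∩ B)' = {1, 2, 3, 4, 5, 6, 7, 8, 9, 10, 11, 12, 13, 14, 15} but A' ∩ B' = {4, 7, 9, 12, 14}. The correct De Morgan law is (A ∩ B)' = A' ∪ B'.
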